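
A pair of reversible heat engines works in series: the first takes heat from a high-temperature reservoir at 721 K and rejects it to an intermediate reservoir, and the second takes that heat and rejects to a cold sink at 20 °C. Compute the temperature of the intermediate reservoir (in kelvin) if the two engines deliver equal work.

T_C = 20 °C → 20 + 273.15 = 293.15 K.
For reversible stages Q_m = Q_H·(T_m/T_H). Setting W₁ = Q_H(1 − T_m/T_H) equal to W₂ = Q_m(1 − T_C/T_m) = Q_H·(T_m − T_C)/T_H gives T_H − T_m = T_m − T_C, so T_m = (T_H + T_C)/2 = (721.00 + 293.15)/2 = 507 K.

T_m ≈ 507 K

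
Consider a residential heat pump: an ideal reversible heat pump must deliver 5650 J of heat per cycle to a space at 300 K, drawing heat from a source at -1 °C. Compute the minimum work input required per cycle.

T_C = -1 °C → -1 + 273.15 = 272.15 K.
For a reversible heat pump, COP_HP = T_H/(T_H − T_C) = 300.00/27.85 = 10.7720.
W = Q_H/COP_HP = 5650/10.7720 = 525 J.

W_in ≈ 525 J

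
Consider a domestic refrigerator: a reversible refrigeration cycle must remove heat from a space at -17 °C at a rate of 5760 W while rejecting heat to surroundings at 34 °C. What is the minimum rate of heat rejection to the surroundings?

Q̇_H ≈ 6907 W

T_H = 34 °C → 34 + 273.15 = 307.15 K.
T_C = -17 °C → -17 + 273.15 = 256.15 K.
For a reversible cycle Q_H/Q_C = T_H/T_C, so Q_H = Q_C·T_H/T_C = 5760 × 307.15/256.15 = 6907 W.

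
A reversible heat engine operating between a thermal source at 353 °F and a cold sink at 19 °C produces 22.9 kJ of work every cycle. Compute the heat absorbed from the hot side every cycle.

Q_H ≈ 64.89 kJ

T_H = 353 °F → (353 − 32) × 5/9 = 178.33 °C = 451.48 K.
T_C = 19 °C → 19 + 273.15 = 292.15 K.
Carnot efficiency: η = 1 − T_C/T_H = 1 − 292.15/451.48 = 0.3529.
Q_H = W/η = 22.9/0.3529 = 64.89 kJ.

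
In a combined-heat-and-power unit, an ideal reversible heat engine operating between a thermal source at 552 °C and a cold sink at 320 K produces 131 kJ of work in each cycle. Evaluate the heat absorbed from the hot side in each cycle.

T_H = 552 °C → 552 + 273.15 = 825.15 K.
Carnot efficiency: η = 1 − T_C/T_H = 1 − 320.00/825.15 = 0.6122.
Q_H = W/η = 131/0.6122 = 214 kJ.

Q_H ≈ 214 kJ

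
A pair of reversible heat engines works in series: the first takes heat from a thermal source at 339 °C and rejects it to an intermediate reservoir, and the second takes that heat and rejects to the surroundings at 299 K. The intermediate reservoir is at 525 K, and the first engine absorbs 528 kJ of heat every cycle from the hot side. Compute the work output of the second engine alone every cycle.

W₂ ≈ 195 kJ

T_H = 339 °C → 339 + 273.15 = 612.15 K.
Heat entering the second stage: Q_m = Q_H·(T_m/T_H) = 528 × 525.00/612.15 = 453 kJ.
Second-stage efficiency η₂ = 1 − T_C/T_m = 1 − 299.00/525.00 = 0.4305, so W₂ = η₂·Q_m = 195 kJ.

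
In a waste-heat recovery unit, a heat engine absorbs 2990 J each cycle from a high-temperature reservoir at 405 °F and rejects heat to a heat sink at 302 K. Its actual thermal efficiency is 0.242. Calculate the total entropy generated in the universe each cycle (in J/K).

ΔS_univ ≈ 1.28 J/K

T_H = 405 °F → (405 − 32) × 5/9 = 207.22 °C = 480.37 K.
W = η·Q_H = 0.242 × 2990 = 723.6 J, so Q_C = Q_H − W = 2266 J.
Entropy balance on the reservoirs: −Q_H/T_H = -6.224 J/K, +Q_C/T_C = 7.505 J/K.
ΔS_univ = −Q_H/T_H + Q_C/T_C = 1.28 J/K (> 0, since η = 0.242 < η_Carnot = 0.371).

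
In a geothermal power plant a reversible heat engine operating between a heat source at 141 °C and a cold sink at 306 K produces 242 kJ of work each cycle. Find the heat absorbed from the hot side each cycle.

T_H = 141 °C → 141 + 273.15 = 414.15 K.
The Carnot efficiency is η = 1 − T_C/T_H = 1 − 306.00/414.15 = 0.2611.
Q_H = W/η = 242/0.2611 = 926.7 kJ.

Q_H ≈ 926.7 kJ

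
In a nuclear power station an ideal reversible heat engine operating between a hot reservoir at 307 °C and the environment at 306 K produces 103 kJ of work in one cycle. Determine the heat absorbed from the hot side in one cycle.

T_H = 307 °C → 307 + 273.15 = 580.15 K.
Since the cycle is reversible, η = 1 − T_C/T_H = 1 − 306.00/580.15 = 0.4726.
Q_H = W/η = 103/0.4726 = 218 kJ.

Q_H ≈ 218 kJ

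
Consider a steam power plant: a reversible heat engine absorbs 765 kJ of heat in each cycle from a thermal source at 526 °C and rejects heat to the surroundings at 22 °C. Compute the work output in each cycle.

T_H = 526 °C → 526 + 273.15 = 799.15 K.
T_C = 22 °C → 22 + 273.15 = 295.15 K.
The Carnot efficiency is η = 1 − T_C/T_H = 1 − 295.15/799.15 = 0.6307.
W = η·Q_H = 0.6307 × 765 = 482 kJ.

W ≈ 482 kJ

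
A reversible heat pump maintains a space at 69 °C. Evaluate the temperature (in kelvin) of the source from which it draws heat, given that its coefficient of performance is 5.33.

T_H = 69 °C → 69 + 273.15 = 342.15 K.
COP_HP = T_H/(T_H − T_C) ⇒ T_C = T_H·(COP_HP − 1)/COP_HP = 342.15 × (5.33 − 1)/5.33 = 278 K.

T_C ≈ 278 K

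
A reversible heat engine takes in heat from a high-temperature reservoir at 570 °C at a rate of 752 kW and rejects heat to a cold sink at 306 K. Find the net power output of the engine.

Ẇ ≈ 479.1 kW

T_H = 570 °C → 570 + 273.15 = 843.15 K.
The Carnot efficiency is η = 1 − T_C/T_H = 1 − 306.00/843.15 = 0.6371.
W = η·Q_H = 0.6371 × 752 = 479.1 kW.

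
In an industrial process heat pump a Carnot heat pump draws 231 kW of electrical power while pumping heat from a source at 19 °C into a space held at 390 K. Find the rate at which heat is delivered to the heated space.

Q̇_H ≈ 920.7 kW

T_C = 19 °C → 19 + 273.15 = 292.15 K.
Reversible heating COP: COP_HP = T_H/(T_H − T_C) = 390.00/97.85 = 3.9857.
Q_H = COP_HP · W = 3.9857 × 231 = 920.7 kW.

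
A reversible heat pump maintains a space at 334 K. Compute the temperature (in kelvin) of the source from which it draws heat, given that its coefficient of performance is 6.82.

T_C ≈ 285 K

COP_HP = T_H/(T_H − T_C) ⇒ T_C = T_H·(COP_HP − 1)/COP_HP = 334.00 × (6.82 − 1)/6.82 = 285 K.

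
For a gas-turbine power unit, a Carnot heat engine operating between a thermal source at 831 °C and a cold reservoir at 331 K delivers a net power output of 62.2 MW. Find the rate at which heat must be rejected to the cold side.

T_H = 831 °C → 831 + 273.15 = 1104.15 K.
Since the cycle is reversible, η = 1 − T_C/T_H = 1 − 331.00/1104.15 = 0.7002.
Since Q_C/Q_H = T_C/T_H and Q_H = W/η, Q_C = W·T_C/(T_H − T_C) = 62.2 × 331.00/773.15 = 26.6 MW.

Q̇_C ≈ 26.6 MW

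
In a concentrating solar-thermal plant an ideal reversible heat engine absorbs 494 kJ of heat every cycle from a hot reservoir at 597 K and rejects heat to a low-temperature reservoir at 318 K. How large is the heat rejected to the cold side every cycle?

Q_C ≈ 263 kJ

η_rev = 1 − T_C/T_H = 1 − 318.00/597.00 = 0.4673.
For a reversible cycle Q_C/Q_H = T_C/T_H, so Q_C = 494 × 318.00/597.00 = 263 kJ.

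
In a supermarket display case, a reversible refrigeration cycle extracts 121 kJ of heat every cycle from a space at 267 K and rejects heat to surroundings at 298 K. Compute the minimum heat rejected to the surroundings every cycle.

For a reversible cycle Q_H/Q_C = T_H/T_C, so Q_H = Q_C·T_H/T_C = 121 × 298.00/267.00 = 135 kJ.

Q_H ≈ 135 kJ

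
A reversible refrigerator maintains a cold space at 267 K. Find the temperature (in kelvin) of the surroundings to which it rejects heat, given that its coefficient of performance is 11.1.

COP_R = T_C/(T_H − T_C) ⇒ T_H = T_C·(1 + 1/COP_R) = 267.00 × (1 + 1/11.1) = 291 K.

T_H ≈ 291 K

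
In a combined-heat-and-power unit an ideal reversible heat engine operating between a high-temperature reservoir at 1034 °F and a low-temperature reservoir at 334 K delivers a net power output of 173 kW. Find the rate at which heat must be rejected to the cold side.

T_H = 1034 °F → (1034 − 32) × 5/9 = 556.67 °C = 829.82 K.
Carnot efficiency: η = 1 − T_C/T_H = 1 − 334.00/829.82 = 0.5975.
Since Q_C/Q_H = T_C/T_H and Q_H = W/η, Q_C = W·T_C/(T_H − T_C) = 173 × 334.00/495.82 = 116.5 kW.

Q̇_C ≈ 116.5 kW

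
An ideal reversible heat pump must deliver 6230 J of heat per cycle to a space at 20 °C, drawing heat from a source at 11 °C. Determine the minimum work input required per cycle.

W_in ≈ 191 J

T_H = 20 °C → 20 + 273.15 = 293.15 K.
T_C = 11 °C → 11 + 273.15 = 284.15 K.
Reversible heating COP: COP_HP = T_H/(T_H − T_C) = 293.15/9.00 = 32.5722.
W = Q_H/COP_HP = 6230/32.5722 = 191 J.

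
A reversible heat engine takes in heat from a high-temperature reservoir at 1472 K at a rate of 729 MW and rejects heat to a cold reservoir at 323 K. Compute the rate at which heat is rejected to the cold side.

Q̇_C ≈ 160 MW

Carnot efficiency: η = 1 − T_C/T_H = 1 − 323.00/1472.00 = 0.7806.
For a reversible cycle Q_C/Q_H = T_C/T_H, so Q_C = 729 × 323.00/1472.00 = 160 MW.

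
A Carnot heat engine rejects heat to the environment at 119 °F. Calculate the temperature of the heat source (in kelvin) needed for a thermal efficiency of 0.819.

T_H ≈ 1776 K

T_C = 119 °F → (119 − 32) × 5/9 = 48.33 °C = 321.48 K.
From η = 1 − T_C/T_H, solving for T_H gives T_H = T_C/(1 − η) = 321.48/(1 − 0.819) = 1776 K.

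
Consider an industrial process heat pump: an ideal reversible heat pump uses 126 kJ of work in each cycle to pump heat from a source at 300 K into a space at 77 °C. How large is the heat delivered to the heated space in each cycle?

T_H = 77 °C → 77 + 273.15 = 350.15 K.
The Carnot heat-pump COP is COP_HP = T_H/(T_H − T_C) = 350.15/50.15 = 6.9821.
Q_H = COP_HP · W = 6.9821 × 126 = 880 kJ.

Q_H ≈ 880 kJ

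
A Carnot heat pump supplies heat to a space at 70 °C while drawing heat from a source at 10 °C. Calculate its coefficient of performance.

T_H = 70 °C → 70 + 273.15 = 343.15 K.
T_C = 10 °C → 10 + 273.15 = 283.15 K.
The Carnot heat-pump COP is COP_HP = T_H/(T_H − T_C) = 343.15/(343.15 − 283.15) = 5.72.

COP_HP ≈ 5.72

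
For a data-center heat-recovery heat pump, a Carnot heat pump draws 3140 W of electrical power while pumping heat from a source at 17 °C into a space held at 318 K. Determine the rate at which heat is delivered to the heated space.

T_C = 17 °C → 17 + 273.15 = 290.15 K.
For a reversible heat pump, COP_HP = T_H/(T_H − T_C) = 318.00/27.85 = 11.4183.
Q_H = COP_HP · W = 11.4183 × 3140 = 35900 W.

Q̇_H ≈ 35900 W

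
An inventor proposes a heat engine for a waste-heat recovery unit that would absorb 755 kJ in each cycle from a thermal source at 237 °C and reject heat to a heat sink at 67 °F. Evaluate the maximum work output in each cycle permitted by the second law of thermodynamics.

T_H = 237 °C → 237 + 273.15 = 510.15 K.
T_C = 67 °F → (67 − 32) × 5/9 = 19.44 °C = 292.59 K.
The upper bound on efficiency is η_max = 1 − T_C/T_H = 1 − 292.59/510.15 = 0.4265.
W_max = η_max · Q_H = 0.4265 × 755 = 322 kJ.

W_max ≈ 322 kJ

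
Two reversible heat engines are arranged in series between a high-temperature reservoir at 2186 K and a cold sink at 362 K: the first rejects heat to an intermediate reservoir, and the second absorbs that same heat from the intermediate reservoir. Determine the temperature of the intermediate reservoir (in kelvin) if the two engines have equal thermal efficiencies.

Equal efficiencies require 1 − T_m/T_H = 1 − T_C/T_m, i.e. T_m/T_H = T_C/T_m, so T_m = √(T_H·T_C) = √(2186.00 × 362.00) = 889.6 K.

T_m ≈ 889.6 K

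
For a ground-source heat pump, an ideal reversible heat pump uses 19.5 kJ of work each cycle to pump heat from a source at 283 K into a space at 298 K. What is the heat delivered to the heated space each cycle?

Q_H ≈ 387 kJ

Reversible heating COP: COP_HP = T_H/(T_H − T_C) = 298.00/15.00 = 19.8667.
Q_H = COP_HP · W = 19.8667 × 19.5 = 387 kJ.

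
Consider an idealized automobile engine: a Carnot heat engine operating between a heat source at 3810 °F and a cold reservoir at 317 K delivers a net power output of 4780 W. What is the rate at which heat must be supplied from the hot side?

Q̇_H ≈ 5517 W

T_H = 3810 °F → (3810 − 32) × 5/9 = 2098.89 °C = 2372.04 K.
Carnot efficiency: η = 1 − T_C/T_H = 1 − 317.00/2372.04 = 0.8664.
Q_H = W/η = 4780/0.8664 = 5517 W.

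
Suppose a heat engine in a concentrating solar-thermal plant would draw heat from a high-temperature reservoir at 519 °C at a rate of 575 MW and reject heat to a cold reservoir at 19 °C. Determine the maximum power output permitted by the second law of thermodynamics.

T_H = 519 °C → 519 + 273.15 = 792.15 K.
T_C = 19 °C → 19 + 273.15 = 292.15 K.
The second-law ceiling is the Carnot efficiency, η_max = 1 − T_C/T_H = 1 − 292.15/792.15 = 0.6312.
W_max = η_max · Q_H = 0.6312 × 575 = 363 MW.

Ẇ_max ≈ 363 MW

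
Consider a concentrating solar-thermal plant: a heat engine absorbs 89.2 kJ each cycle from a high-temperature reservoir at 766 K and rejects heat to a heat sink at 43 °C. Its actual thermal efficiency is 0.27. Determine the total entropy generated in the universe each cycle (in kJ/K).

ΔS_univ ≈ 0.0895 kJ/K

T_C = 43 °C → 43 + 273.15 = 316.15 K.
W = η·Q_H = 0.27 × 89.2 = 24.08 kJ, so Q_C = Q_H − W = 65.12 kJ.
The hot reservoir loses entropy Q_H/T_H = 89.2/766.00 = 0.1164 kJ/K; the cold reservoir gains Q_C/T_C = 65.12/316.15 = 0.2060 kJ/K.
ΔS_univ = −Q_H/T_H + Q_C/T_C = 0.0895 kJ/K (> 0, since η = 0.27 < η_Carnot = 0.587).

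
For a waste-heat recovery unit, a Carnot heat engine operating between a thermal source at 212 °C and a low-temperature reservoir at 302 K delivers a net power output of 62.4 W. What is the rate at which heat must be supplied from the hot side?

T_H = 212 °C → 212 + 273.15 = 485.15 K.
η_rev = 1 − T_C/T_H = 1 − 302.00/485.15 = 0.3775.
Q_H = W/η = 62.4/0.3775 = 165 W.

Q̇_H ≈ 165 W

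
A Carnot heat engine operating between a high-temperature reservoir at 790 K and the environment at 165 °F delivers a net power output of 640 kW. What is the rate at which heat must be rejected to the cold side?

T_C = 165 °F → (165 − 32) × 5/9 = 73.89 °C = 347.04 K.
η_rev = 1 − T_C/T_H = 1 − 347.04/790.00 = 0.5607.
Since Q_C/Q_H = T_C/T_H and Q_H = W/η, Q_C = W·T_C/(T_H − T_C) = 640 × 347.04/442.96 = 501 kW.

Q̇_C ≈ 501 kW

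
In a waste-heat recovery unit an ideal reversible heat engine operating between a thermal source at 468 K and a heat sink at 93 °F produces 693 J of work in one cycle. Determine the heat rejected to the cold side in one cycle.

T_C = 93 °F → (93 − 32) × 5/9 = 33.89 °C = 307.04 K.
Since the cycle is reversible, η = 1 − T_C/T_H = 1 − 307.04/468.00 = 0.3439.
Since Q_C/Q_H = T_C/T_H and Q_H = W/η, Q_C = W·T_C/(T_H − T_C) = 693 × 307.04/160.96 = 1322 J.

Q_C ≈ 1322 J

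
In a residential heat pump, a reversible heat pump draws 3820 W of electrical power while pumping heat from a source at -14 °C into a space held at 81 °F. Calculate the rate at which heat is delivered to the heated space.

T_H = 81 °F → (81 − 32) × 5/9 = 27.22 °C = 300.37 K.
T_C = -14 °C → -14 + 273.15 = 259.15 K.
For a reversible heat pump, COP_HP = T_H/(T_H − T_C) = 300.37/41.22 = 7.2867.
Q_H = COP_HP · W = 7.2867 × 3820 = 27800 W.

Q̇_H ≈ 27800 W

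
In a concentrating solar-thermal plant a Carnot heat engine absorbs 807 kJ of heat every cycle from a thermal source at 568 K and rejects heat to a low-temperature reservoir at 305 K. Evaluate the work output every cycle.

η_rev = 1 − T_C/T_H = 1 − 305.00/568.00 = 0.4630.
W = η·Q_H = 0.4630 × 807 = 374 kJ.

W ≈ 374 kJ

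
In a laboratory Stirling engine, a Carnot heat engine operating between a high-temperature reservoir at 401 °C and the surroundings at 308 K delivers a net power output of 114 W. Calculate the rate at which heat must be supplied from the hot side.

Q̇_H ≈ 210 W

T_H = 401 °C → 401 + 273.15 = 674.15 K.
Since the cycle is reversible, η = 1 − T_C/T_H = 1 − 308.00/674.15 = 0.5431.
Q_H = W/η = 114/0.5431 = 210 W.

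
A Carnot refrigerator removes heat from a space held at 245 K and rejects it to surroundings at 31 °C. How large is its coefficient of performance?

COP_R ≈ 4.142

T_H = 31 °C → 31 + 273.15 = 304.15 K.
COP_R = T_C/(T_H − T_C) = 245.00/(304.15 − 245.00) = 4.142.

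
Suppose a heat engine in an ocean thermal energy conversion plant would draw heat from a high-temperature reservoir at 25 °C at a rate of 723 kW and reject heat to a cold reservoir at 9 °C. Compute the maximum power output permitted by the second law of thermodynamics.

Ẇ_max ≈ 38.8 kW

T_H = 25 °C → 25 + 273.15 = 298.15 K.
T_C = 9 °C → 9 + 273.15 = 282.15 K.
By the Carnot theorem, η_max = 1 − T_C/T_H = 1 − 282.15/298.15 = 0.0537.
W_max = η_max · Q_H = 0.0537 × 723 = 38.8 kW.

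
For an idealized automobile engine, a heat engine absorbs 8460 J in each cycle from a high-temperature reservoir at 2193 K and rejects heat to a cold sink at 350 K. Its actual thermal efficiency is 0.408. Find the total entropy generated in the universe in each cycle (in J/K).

ΔS_univ ≈ 10.45 J/K

W = η·Q_H = 0.408 × 8460 = 3452 J, so Q_C = Q_H − W = 5008 J.
Entropy balance on the reservoirs: −Q_H/T_H = -3.858 J/K, +Q_C/T_C = 14.31 J/K.
ΔS_univ = −Q_H/T_H + Q_C/T_C = 10.45 J/K (> 0, since η = 0.408 < η_Carnot = 0.840).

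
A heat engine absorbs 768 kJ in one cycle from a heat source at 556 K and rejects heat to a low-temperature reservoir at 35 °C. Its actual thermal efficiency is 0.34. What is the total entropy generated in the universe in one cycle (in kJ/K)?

T_C = 35 °C → 35 + 273.15 = 308.15 K.
W = η·Q_H = 0.34 × 768 = 261.1 kJ, so Q_C = Q_H − W = 506.9 kJ.
Entropy balance on the reservoirs: −Q_H/T_H = -1.381 kJ/K, +Q_C/T_C = 1.645 kJ/K.
ΔS_univ = −Q_H/T_H + Q_C/T_C = 0.264 kJ/K (> 0, since η = 0.34 < η_Carnot = 0.446).

ΔS_univ ≈ 0.264 kJ/K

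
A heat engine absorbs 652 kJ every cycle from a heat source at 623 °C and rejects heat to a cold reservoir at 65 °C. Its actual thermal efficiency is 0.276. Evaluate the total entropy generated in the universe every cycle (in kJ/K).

T_H = 623 °C → 623 + 273.15 = 896.15 K.
T_C = 65 °C → 65 + 273.15 = 338.15 K.
W = η·Q_H = 0.276 × 652 = 180.0 kJ, so Q_C = Q_H − W = 472.0 kJ.
Reservoir entropy changes: ΔS_H = −Q_H/T_H = −652/896.15 = -0.7276 kJ/K and ΔS_C = +Q_C/T_C = 472.0/338.15 = 1.396 kJ/K.
ΔS_univ = −Q_H/T_H + Q_C/T_C = 0.6684 kJ/K (> 0, since η = 0.276 < η_Carnot = 0.623).

ΔS_univ ≈ 0.6684 kJ/K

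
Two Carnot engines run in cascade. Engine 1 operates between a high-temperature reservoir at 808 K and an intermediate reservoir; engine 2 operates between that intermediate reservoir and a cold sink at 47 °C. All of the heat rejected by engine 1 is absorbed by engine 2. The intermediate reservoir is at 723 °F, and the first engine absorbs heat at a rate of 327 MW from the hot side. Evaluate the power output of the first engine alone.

T_C = 47 °C → 47 + 273.15 = 320.15 K.
T_m = 723 °F → (723 − 32) × 5/9 = 383.89 °C = 657.04 K.
First-stage efficiency η₁ = 1 − T_m/T_H = 1 − 657.04/808.00 = 0.1868.
W₁ = η₁·Q_H = 0.1868 × 327 = 61.09 MW.

Ẇ₁ ≈ 61.09 MW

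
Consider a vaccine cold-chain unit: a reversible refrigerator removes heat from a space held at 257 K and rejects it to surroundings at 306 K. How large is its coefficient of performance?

For a reversible refrigerator, COP_R = T_C/(T_H − T_C) = 257.00/(306.00 − 257.00) = 5.24.

COP_R ≈ 5.24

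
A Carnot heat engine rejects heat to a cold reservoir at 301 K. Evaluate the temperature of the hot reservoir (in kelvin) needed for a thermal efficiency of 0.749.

From η = 1 − T_C/T_H, solving for T_H gives T_H = T_C/(1 − η) = 301.00/(1 − 0.749) = 1199 K.

T_H ≈ 1199 K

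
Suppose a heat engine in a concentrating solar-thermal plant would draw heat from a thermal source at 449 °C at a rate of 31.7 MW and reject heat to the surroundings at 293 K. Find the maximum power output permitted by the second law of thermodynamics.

T_H = 449 °C → 449 + 273.15 = 722.15 K.
The upper bound on efficiency is η_max = 1 − T_C/T_H = 1 − 293.00/722.15 = 0.5943.
W_max = η_max · Q_H = 0.5943 × 31.7 = 18.84 MW.

Ẇ_max ≈ 18.84 MW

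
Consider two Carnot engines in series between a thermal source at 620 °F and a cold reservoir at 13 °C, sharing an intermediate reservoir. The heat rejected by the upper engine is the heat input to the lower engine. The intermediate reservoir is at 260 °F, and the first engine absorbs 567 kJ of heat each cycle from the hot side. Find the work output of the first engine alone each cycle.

T_H = 620 °F → (620 − 32) × 5/9 = 326.67 °C = 599.82 K.
T_C = 13 °C → 13 + 273.15 = 286.15 K.
T_m = 260 °F → (260 − 32) × 5/9 = 126.67 °C = 399.82 K.
First-stage efficiency η₁ = 1 − T_m/T_H = 1 − 399.82/599.82 = 0.3334.
W₁ = η₁·Q_H = 0.3334 × 567 = 189 kJ.

W₁ ≈ 189 kJ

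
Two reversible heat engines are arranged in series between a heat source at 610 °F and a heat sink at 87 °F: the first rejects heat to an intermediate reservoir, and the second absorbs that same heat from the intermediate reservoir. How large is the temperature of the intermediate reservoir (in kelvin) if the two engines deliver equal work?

T_m ≈ 449 K

T_H = 610 °F → (610 − 32) × 5/9 = 321.11 °C = 594.26 K.
T_C = 87 °F → (87 − 32) × 5/9 = 30.56 °C = 303.71 K.
For reversible stages Q_m = Q_H·(T_m/T_H). Setting W₁ = Q_H(1 − T_m/T_H) equal to W₂ = Q_m(1 − T_C/T_m) = Q_H·(T_m − T_C)/T_H gives T_H − T_m = T_m − T_C, so T_m = (T_H + T_C)/2 = (594.26 + 303.71)/2 = 449 K.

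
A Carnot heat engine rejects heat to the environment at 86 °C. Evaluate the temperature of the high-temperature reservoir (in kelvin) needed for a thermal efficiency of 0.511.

T_H ≈ 734.5 K

T_C = 86 °C → 86 + 273.15 = 359.15 K.
From η = 1 − T_C/T_H, solving for T_H gives T_H = T_C/(1 − η) = 359.15/(1 − 0.511) = 734.5 K.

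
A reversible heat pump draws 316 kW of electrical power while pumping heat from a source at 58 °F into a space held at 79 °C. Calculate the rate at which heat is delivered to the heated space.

Q̇_H ≈ 1724 kW

T_H = 79 °C → 79 + 273.15 = 352.15 K.
T_C = 58 °F → (58 − 32) × 5/9 = 14.44 °C = 287.59 K.
Reversible heating COP: COP_HP = T_H/(T_H − T_C) = 352.15/64.56 = 5.4550.
Q_H = COP_HP · W = 5.4550 × 316 = 1724 kW.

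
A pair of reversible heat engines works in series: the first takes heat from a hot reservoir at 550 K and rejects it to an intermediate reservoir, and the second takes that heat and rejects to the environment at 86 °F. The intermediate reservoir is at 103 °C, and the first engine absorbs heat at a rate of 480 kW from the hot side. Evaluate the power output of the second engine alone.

Ẇ₂ ≈ 63.7 kW

T_C = 86 °F → (86 − 32) × 5/9 = 30.00 °C = 303.15 K.
T_m = 103 °C → 103 + 273.15 = 376.15 K.
Heat entering the second stage: Q_m = Q_H·(T_m/T_H) = 480 × 376.15/550.00 = 328 kW.
Second-stage efficiency η₂ = 1 − T_C/T_m = 1 − 303.15/376.15 = 0.1941, so W₂ = η₂·Q_m = 63.7 kW.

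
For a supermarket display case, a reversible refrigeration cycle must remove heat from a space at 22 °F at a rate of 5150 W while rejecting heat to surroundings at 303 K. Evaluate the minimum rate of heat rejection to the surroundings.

T_C = 22 °F → (22 − 32) × 5/9 = -5.56 °C = 267.59 K.
For a reversible cycle Q_H/Q_C = T_H/T_C, so Q_H = Q_C·T_H/T_C = 5150 × 303.00/267.59 = 5830 W.

Q̇_H ≈ 5830 W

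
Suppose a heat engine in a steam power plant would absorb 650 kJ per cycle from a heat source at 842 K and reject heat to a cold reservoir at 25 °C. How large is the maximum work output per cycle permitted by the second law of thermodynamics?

T_C = 25 °C → 25 + 273.15 = 298.15 K.
No engine can exceed the Carnot limit: η_max = 1 − T_C/T_H = 1 − 298.15/842.00 = 0.6459.
W_max = η_max · Q_H = 0.6459 × 650 = 420 kJ.

W_max ≈ 420 kJ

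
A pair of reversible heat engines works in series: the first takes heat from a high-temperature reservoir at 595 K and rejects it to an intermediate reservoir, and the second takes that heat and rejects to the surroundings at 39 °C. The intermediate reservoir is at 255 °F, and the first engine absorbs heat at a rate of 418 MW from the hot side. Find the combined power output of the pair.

Ẇ_total ≈ 198.7 MW

T_C = 39 °C → 39 + 273.15 = 312.15 K.
Two reversible stages in series are equivalent to a single Carnot engine between T_H and T_C, so η_total = 1 − T_C/T_H = 1 − 312.15/595.00 = 0.4754.
W_total = η_total · Q_H = 0.4754 × 418 = 198.7 MW.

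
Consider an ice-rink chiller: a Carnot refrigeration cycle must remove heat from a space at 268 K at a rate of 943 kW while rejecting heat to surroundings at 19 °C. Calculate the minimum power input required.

T_H = 19 °C → 19 + 273.15 = 292.15 K.
The reversible coefficient of performance is COP_R = T_C/(T_H − T_C) = 268.00/24.15 = 11.0973.
W = Q_C/COP_R = 943/11.0973 = 85.0 kW.

Ẇ_in ≈ 85.0 kW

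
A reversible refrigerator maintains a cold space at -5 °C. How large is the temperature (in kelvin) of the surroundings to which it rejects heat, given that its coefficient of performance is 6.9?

T_H ≈ 307 K

T_C = -5 °C → -5 + 273.15 = 268.15 K.
COP_R = T_C/(T_H − T_C) ⇒ T_H = T_C·(1 + 1/COP_R) = 268.15 × (1 + 1/6.9) = 307 K.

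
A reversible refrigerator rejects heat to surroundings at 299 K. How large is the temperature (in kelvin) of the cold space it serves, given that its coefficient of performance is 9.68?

T_C ≈ 271 K

COP_R = T_C/(T_H − T_C) ⇒ T_C = T_H·COP_R/(1 + COP_R) = 299.00 × 9.68/(1 + 9.68) = 271 K.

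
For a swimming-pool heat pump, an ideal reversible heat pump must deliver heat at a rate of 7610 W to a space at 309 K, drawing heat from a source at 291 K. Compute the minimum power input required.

COP_HP = T_H/(T_H − T_C) = 309.00/18.00 = 17.1667.
W = Q_H/COP_HP = 7610/17.1667 = 443 W.

Ẇ_in ≈ 443 W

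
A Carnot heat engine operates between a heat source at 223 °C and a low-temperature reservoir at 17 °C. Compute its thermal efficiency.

η ≈ 0.4152

T_H = 223 °C → 223 + 273.15 = 496.15 K.
T_C = 17 °C → 17 + 273.15 = 290.15 K.
For a reversible engine, η = 1 − T_C/T_H = 1 − 290.15/496.15 = 0.4152.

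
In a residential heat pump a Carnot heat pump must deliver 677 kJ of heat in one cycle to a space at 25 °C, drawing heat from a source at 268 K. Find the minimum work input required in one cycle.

T_H = 25 °C → 25 + 273.15 = 298.15 K.
COP_HP = T_H/(T_H − T_C) = 298.15/30.15 = 9.8889.
W = Q_H/COP_HP = 677/9.8889 = 68.46 kJ.

W_in ≈ 68.46 kJ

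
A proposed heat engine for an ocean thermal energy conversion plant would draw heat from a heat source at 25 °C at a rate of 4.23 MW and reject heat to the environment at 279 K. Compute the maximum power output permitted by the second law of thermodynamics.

Ẇ_max ≈ 0.272 MW

T_H = 25 °C → 25 + 273.15 = 298.15 K.
The second-law ceiling is the Carnot efficiency, η_max = 1 − T_C/T_H = 1 − 279.00/298.15 = 0.0642.
W_max = η_max · Q_H = 0.0642 × 4.23 = 0.272 MW.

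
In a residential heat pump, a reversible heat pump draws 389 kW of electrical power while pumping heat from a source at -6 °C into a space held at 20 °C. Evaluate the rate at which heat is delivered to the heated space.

Q̇_H ≈ 4386 kW

T_H = 20 °C → 20 + 273.15 = 293.15 K.
T_C = -6 °C → -6 + 273.15 = 267.15 K.
The Carnot heat-pump COP is COP_HP = T_H/(T_H − T_C) = 293.15/26.00 = 11.2750.
Q_H = COP_HP · W = 11.2750 × 389 = 4386 kW.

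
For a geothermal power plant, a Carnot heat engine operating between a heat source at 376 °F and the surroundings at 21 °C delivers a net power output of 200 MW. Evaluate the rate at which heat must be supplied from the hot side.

Q̇_H ≈ 545.8 MW

T_H = 376 °F → (376 − 32) × 5/9 = 191.11 °C = 464.26 K.
T_C = 21 °C → 21 + 273.15 = 294.15 K.
Carnot efficiency: η = 1 − T_C/T_H = 1 − 294.15/464.26 = 0.3664.
Q_H = W/η = 200/0.3664 = 545.8 MW.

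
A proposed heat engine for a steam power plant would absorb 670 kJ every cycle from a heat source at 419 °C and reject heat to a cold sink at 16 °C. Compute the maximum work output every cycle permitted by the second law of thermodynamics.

T_H = 419 °C → 419 + 273.15 = 692.15 K.
T_C = 16 °C → 16 + 273.15 = 289.15 K.
The upper bound on efficiency is η_max = 1 − T_C/T_H = 1 − 289.15/692.15 = 0.5822.
W_max = η_max · Q_H = 0.5822 × 670 = 390 kJ.

W_max ≈ 390 kJ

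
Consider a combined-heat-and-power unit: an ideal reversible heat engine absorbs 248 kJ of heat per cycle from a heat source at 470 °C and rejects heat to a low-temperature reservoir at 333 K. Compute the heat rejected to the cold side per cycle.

Q_C ≈ 111 kJ

T_H = 470 °C → 470 + 273.15 = 743.15 K.
The Carnot efficiency is η = 1 − T_C/T_H = 1 − 333.00/743.15 = 0.5519.
For a reversible cycle Q_C/Q_H = T_C/T_H, so Q_C = 248 × 333.00/743.15 = 111 kJ.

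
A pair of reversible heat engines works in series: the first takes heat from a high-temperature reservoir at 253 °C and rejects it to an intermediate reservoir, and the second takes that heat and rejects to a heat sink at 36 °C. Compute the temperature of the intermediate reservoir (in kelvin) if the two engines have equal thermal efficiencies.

T_m ≈ 403 K

T_H = 253 °C → 253 + 273.15 = 526.15 K.
T_C = 36 °C → 36 + 273.15 = 309.15 K.
Equal efficiencies require 1 − T_m/T_H = 1 − T_C/T_m, i.e. T_m/T_H = T_C/T_m, so T_m = √(T_H·T_C) = √(526.15 × 309.15) = 403 K.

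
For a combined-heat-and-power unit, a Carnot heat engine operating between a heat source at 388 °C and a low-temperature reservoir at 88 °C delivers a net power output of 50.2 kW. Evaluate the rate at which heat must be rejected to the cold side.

T_H = 388 °C → 388 + 273.15 = 661.15 K.
T_C = 88 °C → 88 + 273.15 = 361.15 K.
η_rev = 1 − T_C/T_H = 1 − 361.15/661.15 = 0.4538.
Since Q_C/Q_H = T_C/T_H and Q_H = W/η, Q_C = W·T_C/(T_H − T_C) = 50.2 × 361.15/300.00 = 60.4 kW.

Q̇_C ≈ 60.4 kW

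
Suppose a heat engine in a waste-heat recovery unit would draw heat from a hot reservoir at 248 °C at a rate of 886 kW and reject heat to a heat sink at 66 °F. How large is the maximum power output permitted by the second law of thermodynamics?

Ẇ_max ≈ 390 kW

T_H = 248 °C → 248 + 273.15 = 521.15 K.
T_C = 66 °F → (66 − 32) × 5/9 = 18.89 °C = 292.04 K.
No engine can exceed the Carnot limit: η_max = 1 − T_C/T_H = 1 − 292.04/521.15 = 0.4396.
W_max = η_max · Q_H = 0.4396 × 886 = 390 kW.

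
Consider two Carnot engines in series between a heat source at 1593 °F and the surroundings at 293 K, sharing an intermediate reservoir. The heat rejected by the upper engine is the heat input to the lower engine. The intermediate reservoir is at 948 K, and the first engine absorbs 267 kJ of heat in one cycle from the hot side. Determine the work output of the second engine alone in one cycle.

T_H = 1593 °F → (1593 − 32) × 5/9 = 867.22 °C = 1140.37 K.
Heat entering the second stage: Q_m = Q_H·(T_m/T_H) = 267 × 948.00/1140.37 = 222 kJ.
Second-stage efficiency η₂ = 1 − T_C/T_m = 1 − 293.00/948.00 = 0.6909, so W₂ = η₂·Q_m = 153 kJ.

W₂ ≈ 153 kJ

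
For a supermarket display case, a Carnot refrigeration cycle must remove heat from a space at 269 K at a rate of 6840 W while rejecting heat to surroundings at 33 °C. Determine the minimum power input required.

Ẇ_in ≈ 945 W

T_H = 33 °C → 33 + 273.15 = 306.15 K.
Carnot COP: COP_R = T_C/(T_H − T_C) = 269.00/37.15 = 7.2409.
W = Q_C/COP_R = 6840/7.2409 = 945 W.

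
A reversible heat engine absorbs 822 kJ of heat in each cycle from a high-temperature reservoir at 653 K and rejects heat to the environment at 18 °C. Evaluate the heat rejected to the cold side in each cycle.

Q_C ≈ 366.5 kJ

T_C = 18 °C → 18 + 273.15 = 291.15 K.
Carnot efficiency: η = 1 − T_C/T_H = 1 − 291.15/653.00 = 0.5541.
For a reversible cycle Q_C/Q_H = T_C/T_H, so Q_C = 822 × 291.15/653.00 = 366.5 kJ.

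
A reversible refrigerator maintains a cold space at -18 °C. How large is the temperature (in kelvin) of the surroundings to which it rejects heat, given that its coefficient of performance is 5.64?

T_C = -18 °C → -18 + 273.15 = 255.15 K.
COP_R = T_C/(T_H − T_C) ⇒ T_H = T_C·(1 + 1/COP_R) = 255.15 × (1 + 1/5.64) = 300.4 K.

T_H ≈ 300.4 K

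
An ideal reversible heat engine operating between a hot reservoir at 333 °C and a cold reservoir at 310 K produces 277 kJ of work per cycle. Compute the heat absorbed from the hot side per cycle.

Q_H ≈ 567 kJ

T_H = 333 °C → 333 + 273.15 = 606.15 K.
For a reversible engine, η = 1 − T_C/T_H = 1 − 310.00/606.15 = 0.4886.
Q_H = W/η = 277/0.4886 = 567 kJ.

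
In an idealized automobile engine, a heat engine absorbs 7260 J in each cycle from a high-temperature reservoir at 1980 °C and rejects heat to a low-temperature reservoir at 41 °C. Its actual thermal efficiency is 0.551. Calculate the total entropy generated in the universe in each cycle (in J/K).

ΔS_univ ≈ 7.15 J/K

T_H = 1980 °C → 1980 + 273.15 = 2253.15 K.
T_C = 41 °C → 41 + 273.15 = 314.15 K.
W = η·Q_H = 0.551 × 7260 = 4000 J, so Q_C = Q_H − W = 3260 J.
Reservoir entropy changes: ΔS_H = −Q_H/T_H = −7260/2253.15 = -3.222 J/K and ΔS_C = +Q_C/T_C = 3260/314.15 = 10.38 J/K.
ΔS_univ = −Q_H/T_H + Q_C/T_C = 7.15 J/K (> 0, since η = 0.551 < η_Carnot = 0.861).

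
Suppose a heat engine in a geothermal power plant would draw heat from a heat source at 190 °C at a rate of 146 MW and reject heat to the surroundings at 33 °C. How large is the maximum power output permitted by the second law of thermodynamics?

Ẇ_max ≈ 49.49 MW

T_H = 190 °C → 190 + 273.15 = 463.15 K.
T_C = 33 °C → 33 + 273.15 = 306.15 K.
The upper bound on efficiency is η_max = 1 − T_C/T_H = 1 − 306.15/463.15 = 0.3390.
W_max = η_max · Q_H = 0.3390 × 146 = 49.49 MW.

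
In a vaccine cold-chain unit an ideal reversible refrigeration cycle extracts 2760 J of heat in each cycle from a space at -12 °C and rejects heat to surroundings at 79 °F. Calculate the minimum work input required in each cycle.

T_H = 79 °F → (79 − 32) × 5/9 = 26.11 °C = 299.26 K.
T_C = -12 °C → -12 + 273.15 = 261.15 K.
COP_R = T_C/(T_H − T_C) = 261.15/38.11 = 6.8523.
W = Q_C/COP_R = 2760/6.8523 = 403 J.

W_in ≈ 403 J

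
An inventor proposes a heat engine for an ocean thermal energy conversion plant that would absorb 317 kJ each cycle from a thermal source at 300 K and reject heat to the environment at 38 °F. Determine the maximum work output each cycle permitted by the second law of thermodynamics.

T_C = 38 °F → (38 − 32) × 5/9 = 3.33 °C = 276.48 K.
No engine can exceed the Carnot limit: η_max = 1 − T_C/T_H = 1 − 276.48/300.00 = 0.0784.
W_max = η_max · Q_H = 0.0784 × 317 = 24.85 kJ.

W_max ≈ 24.85 kJ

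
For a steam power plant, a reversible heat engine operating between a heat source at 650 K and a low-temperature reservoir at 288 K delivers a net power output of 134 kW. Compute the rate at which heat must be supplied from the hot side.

Since the cycle is reversible, η = 1 − T_C/T_H = 1 − 288.00/650.00 = 0.5569.
Q_H = W/η = 134/0.5569 = 241 kW.

Q̇_H ≈ 241 kW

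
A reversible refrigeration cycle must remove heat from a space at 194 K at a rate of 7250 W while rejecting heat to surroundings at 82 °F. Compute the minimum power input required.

T_H = 82 °F → (82 − 32) × 5/9 = 27.78 °C = 300.93 K.
Carnot COP: COP_R = T_C/(T_H − T_C) = 194.00/106.93 = 1.8143.
W = Q_C/COP_R = 7250/1.8143 = 4000 W.

Ẇ_in ≈ 4000 W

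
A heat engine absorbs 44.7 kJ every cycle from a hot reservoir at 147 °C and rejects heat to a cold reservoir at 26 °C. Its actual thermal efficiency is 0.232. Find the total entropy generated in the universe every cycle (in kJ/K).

T_H = 147 °C → 147 + 273.15 = 420.15 K.
T_C = 26 °C → 26 + 273.15 = 299.15 K.
W = η·Q_H = 0.232 × 44.7 = 10.37 kJ, so Q_C = Q_H − W = 34.33 kJ.
The hot reservoir loses entropy Q_H/T_H = 44.7/420.15 = 0.1064 kJ/K; the cold reservoir gains Q_C/T_C = 34.33/299.15 = 0.1148 kJ/K.
ΔS_univ = −Q_H/T_H + Q_C/T_C = 0.008367 kJ/K (> 0, since η = 0.232 < η_Carnot = 0.288).

ΔS_univ ≈ 0.008367 kJ/K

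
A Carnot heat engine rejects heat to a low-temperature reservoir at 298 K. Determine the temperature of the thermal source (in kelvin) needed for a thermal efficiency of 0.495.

T_H ≈ 590.1 K

From η = 1 − T_C/T_H, solving for T_H gives T_H = T_C/(1 − η) = 298.00/(1 − 0.495) = 590.1 K.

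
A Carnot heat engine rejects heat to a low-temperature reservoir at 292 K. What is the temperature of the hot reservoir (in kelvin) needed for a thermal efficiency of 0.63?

From η = 1 − T_C/T_H, solving for T_H gives T_H = T_C/(1 − η) = 292.00/(1 − 0.63) = 789 K.

T_H ≈ 789 K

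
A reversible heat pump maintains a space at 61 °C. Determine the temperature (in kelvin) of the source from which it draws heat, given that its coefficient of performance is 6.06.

T_H = 61 °C → 61 + 273.15 = 334.15 K.
COP_HP = T_H/(T_H − T_C) ⇒ T_C = T_H·(COP_HP − 1)/COP_HP = 334.15 × (6.06 − 1)/6.06 = 279 K.

T_C ≈ 279 K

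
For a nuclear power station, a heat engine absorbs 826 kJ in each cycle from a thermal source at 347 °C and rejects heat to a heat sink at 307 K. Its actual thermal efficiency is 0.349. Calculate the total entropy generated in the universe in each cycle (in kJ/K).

T_H = 347 °C → 347 + 273.15 = 620.15 K.
W = η·Q_H = 0.349 × 826 = 288.3 kJ, so Q_C = Q_H − W = 537.7 kJ.
The hot reservoir loses entropy Q_H/T_H = 826/620.15 = 1.332 kJ/K; the cold reservoir gains Q_C/T_C = 537.7/307.00 = 1.752 kJ/K.
ΔS_univ = −Q_H/T_H + Q_C/T_C = 0.4196 kJ/K (> 0, since η = 0.349 < η_Carnot = 0.505).

ΔS_univ ≈ 0.4196 kJ/K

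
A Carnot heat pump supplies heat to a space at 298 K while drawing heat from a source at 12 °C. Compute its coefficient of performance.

T_C = 12 °C → 12 + 273.15 = 285.15 K.
The Carnot heat-pump COP is COP_HP = T_H/(T_H − T_C) = 298.00/(298.00 − 285.15) = 23.19.

COP_HP ≈ 23.19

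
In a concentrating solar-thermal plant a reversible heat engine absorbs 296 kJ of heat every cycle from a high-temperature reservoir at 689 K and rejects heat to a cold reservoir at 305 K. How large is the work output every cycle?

For a reversible engine, η = 1 − T_C/T_H = 1 − 305.00/689.00 = 0.5573.
W = η·Q_H = 0.5573 × 296 = 165 kJ.

W ≈ 165 kJ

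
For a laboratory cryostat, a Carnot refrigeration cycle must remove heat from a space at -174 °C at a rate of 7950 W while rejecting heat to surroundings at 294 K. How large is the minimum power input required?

Ẇ_in ≈ 15620 W

T_C = -174 °C → -174 + 273.15 = 99.15 K.
COP_R = T_C/(T_H − T_C) = 99.15/194.85 = 0.5089.
W = Q_C/COP_R = 7950/0.5089 = 15620 W.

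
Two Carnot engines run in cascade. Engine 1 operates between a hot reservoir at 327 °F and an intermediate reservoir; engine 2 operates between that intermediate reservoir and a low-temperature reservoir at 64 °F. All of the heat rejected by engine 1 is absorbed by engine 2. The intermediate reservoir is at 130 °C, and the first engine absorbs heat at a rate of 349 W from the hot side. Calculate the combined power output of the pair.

T_H = 327 °F → (327 − 32) × 5/9 = 163.89 °C = 437.04 K.
T_C = 64 °F → (64 − 32) × 5/9 = 17.78 °C = 290.93 K.
Two reversible stages in series are equivalent to a single Carnot engine between T_H and T_C, so η_total = 1 − T_C/T_H = 1 − 290.93/437.04 = 0.3343.
W_total = η_total · Q_H = 0.3343 × 349 = 117 W.

Ẇ_total ≈ 117 W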